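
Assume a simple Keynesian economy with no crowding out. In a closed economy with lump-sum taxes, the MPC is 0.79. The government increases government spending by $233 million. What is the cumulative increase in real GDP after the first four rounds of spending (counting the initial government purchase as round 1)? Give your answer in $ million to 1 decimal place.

Round 1 adds ΔG = $233 million; each later round is MPC = 0.79 times the previous.
After 4 rounds: 233 + 184.07 + 145.4153 + 114.878087 = ΔG·(1 − c^4)/(1 − c) = 233 × (1 − 0.38950081)/0.21 ≈ $677.4 million.

$677.4 million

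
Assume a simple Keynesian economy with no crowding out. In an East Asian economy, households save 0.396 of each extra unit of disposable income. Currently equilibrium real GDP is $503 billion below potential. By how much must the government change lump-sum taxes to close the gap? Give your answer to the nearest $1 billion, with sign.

−$330 billion

MPC = 1 − MPS = 1 − 0.396 = 0.604.
Spending multiplier = 1/(1 − MPC) = 1/(1 − 0.604) = 1/0.396 ≈ 2.525.
Tax multiplier = −c·k = −0.604/0.396 ≈ −1.525. Need ΔY = +$503 billion, so ΔT = ΔY/(−c·k) = −(+$503 billion) × 0.396 / 0.604 ≈ −$330 billion.
The government should cut lump-sum taxes by $330 billion.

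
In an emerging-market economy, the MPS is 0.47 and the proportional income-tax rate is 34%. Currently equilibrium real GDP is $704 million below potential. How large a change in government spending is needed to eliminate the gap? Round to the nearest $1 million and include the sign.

+$458 million

MPC = 1 − MPS = 1 − 0.47 = 0.53.
Spending multiplier = 1/(1 − c(1−t)) = 1/(1 − 0.53×0.66) = 1/0.6502 ≈ 1.538.
Need ΔY = +$704 million, so ΔG = ΔY/k = (+$704 million) × 0.6502 ≈ +$458 million.
The government should increase government spending by $458 million.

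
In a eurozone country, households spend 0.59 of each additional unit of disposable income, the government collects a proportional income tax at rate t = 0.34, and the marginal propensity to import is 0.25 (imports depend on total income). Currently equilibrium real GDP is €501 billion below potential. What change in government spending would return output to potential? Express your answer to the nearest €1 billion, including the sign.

+€431 billion

Spending multiplier = 1/(1 − c(1−t) + m) = 1/(1 − 0.59×0.66 + 0.25) = 1/0.8606 ≈ 1.162.
Need ΔY = +€501 billion, so ΔG = ΔY/k = (+€501 billion) × 0.8606 ≈ +€431 billion.
The government should increase government spending by €431 billion.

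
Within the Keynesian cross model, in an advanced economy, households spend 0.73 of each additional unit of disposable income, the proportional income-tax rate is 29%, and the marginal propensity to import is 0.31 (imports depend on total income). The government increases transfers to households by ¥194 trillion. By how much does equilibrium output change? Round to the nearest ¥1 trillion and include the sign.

+¥179 trillion

The transfer change shifts disposable income by +¥194 trillion, so first-round consumption changes by c·ΔTR = 0.73 × (+¥194 trillion) = +¥141.62 trillion.
Expenditure multiplier = 1/(1 − c(1−t) + m) = 1/(1 − 0.73×0.71 + 0.31) = 1/0.7917 ≈ 1.263.
The transfer multiplier is c × k ≈ 0.922, so ΔY = k × (c·ΔTR) = (+¥141.62 trillion) / 0.7917 ≈ +¥179 trillion.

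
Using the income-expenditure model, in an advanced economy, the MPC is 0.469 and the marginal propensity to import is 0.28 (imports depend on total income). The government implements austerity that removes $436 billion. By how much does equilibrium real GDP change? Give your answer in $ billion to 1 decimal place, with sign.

−$537.6 billion

Expenditure multiplier = 1/(1 − c + m) = 1/(1 − 0.469 + 0.28) = 1/0.811 ≈ 1.233.
ΔY = k × ΔG = (−$436 billion) / 0.811 ≈ −$537.6 billion.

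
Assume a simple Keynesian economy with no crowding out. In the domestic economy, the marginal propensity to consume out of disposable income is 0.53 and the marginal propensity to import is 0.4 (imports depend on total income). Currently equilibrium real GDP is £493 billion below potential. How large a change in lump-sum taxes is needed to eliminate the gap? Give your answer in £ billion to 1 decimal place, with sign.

−£809.3 billion

Spending multiplier = 1/(1 − c + m) = 1/(1 − 0.53 + 0.4) = 1/0.87 ≈ 1.149.
Tax multiplier = −c·k = −0.53/0.87 ≈ −0.609. Need ΔY = +£493 billion, so ΔT = ΔY/(−c·k) = −(+£493 billion) × 0.87 / 0.53 ≈ −£809.3 billion.
The government should cut lump-sum taxes by £809.3 billion.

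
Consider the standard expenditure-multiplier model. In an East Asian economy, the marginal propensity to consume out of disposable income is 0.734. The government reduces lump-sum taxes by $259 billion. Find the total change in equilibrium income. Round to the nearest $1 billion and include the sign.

+$715 billion

A lump-sum tax change of −$259 billion shifts disposable income by +$259 billion; first-round consumption changes by −c × ΔT = −0.734 × (−$259 billion) = +$190.106 billion.
Expenditure multiplier = 1/(1 − MPC) = 1/(1 − 0.734) = 1/0.266 ≈ 3.759.
The tax multiplier is −c × k ≈ −2.759, so ΔY = k × (−c·ΔT) = (+$190.106 billion) / 0.266 ≈ +$715 billion.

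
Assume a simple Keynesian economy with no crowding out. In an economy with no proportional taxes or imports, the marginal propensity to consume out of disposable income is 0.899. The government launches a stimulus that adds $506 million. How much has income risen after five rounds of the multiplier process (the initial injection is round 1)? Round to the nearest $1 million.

Round 1 adds ΔG = $506 million; each later round is MPC = 0.899 times the previous.
After 5 rounds: 506 + 454.894 + 408.949706 + 367.645785694 + 330.513561338906 = ΔG·(1 − c^5)/(1 − c) = 506 × (1 − 0.587216781904499)/0.101 ≈ $2,068 million.

$2,068 million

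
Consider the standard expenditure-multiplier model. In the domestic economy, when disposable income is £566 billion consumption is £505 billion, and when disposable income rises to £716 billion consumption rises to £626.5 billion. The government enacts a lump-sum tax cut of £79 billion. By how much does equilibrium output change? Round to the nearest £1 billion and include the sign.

+£337 billion

MPC = ΔC/ΔYd = (626.5 − 505)/(716 − 566) = 121.5/150 = 0.81.
A lump-sum tax change of −£79 billion shifts disposable income by +£79 billion; first-round consumption changes by −c × ΔT = −0.81 × (−£79 billion) = +£63.99 billion.
Expenditure multiplier = 1/(1 − MPC) = 1/(1 − 0.81) = 1/0.19 ≈ 5.263.
The tax multiplier is −c × k ≈ −4.263, so ΔY = k × (−c·ΔT) = (+£63.99 billion) / 0.19 ≈ +£337 billion.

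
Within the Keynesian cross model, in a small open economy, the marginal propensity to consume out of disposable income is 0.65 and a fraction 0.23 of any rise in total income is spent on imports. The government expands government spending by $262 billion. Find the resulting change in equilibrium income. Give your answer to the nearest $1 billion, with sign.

+$452 billion

Spending multiplier = 1/(1 − c + m) = 1/(1 − 0.65 + 0.23) = 1/0.58 ≈ 1.724.
ΔY = k × ΔG = (+$262 billion) / 0.58 ≈ +$452 billion.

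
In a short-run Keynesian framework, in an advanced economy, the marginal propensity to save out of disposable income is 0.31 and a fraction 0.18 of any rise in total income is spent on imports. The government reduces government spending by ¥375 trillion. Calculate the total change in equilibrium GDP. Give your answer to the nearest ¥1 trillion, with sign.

−¥765 trillion

MPC = 1 − MPS = 1 − 0.31 = 0.69.
Expenditure multiplier = 1/(1 − c + m) = 1/(1 − 0.69 + 0.18) = 1/0.49 ≈ 2.041.
ΔY = k × ΔG = (−¥375 trillion) / 0.49 ≈ −¥765 trillion.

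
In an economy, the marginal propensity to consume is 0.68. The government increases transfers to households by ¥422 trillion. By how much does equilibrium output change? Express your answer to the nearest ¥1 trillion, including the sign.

+¥897 trillion

The transfer change shifts disposable income by +¥422 trillion, so first-round consumption changes by c·ΔTR = 0.68 × (+¥422 trillion) = +¥286.96 trillion.
Expenditure multiplier = 1/(1 − MPC) = 1/(1 − 0.68) = 1/0.32 = 3.125.
The transfer multiplier is c × k = 2.125, so ΔY = k × (c·ΔTR) = (+¥286.96 trillion) / 0.32 ≈ +¥897 trillion.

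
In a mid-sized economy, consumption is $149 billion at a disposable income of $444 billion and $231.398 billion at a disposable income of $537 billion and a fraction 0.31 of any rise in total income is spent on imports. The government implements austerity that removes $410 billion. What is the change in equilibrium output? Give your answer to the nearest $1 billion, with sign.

MPC = ΔC/ΔYd = (231.398 − 149)/(537 − 444) = 82.398/93 = 0.886.
Expenditure multiplier = 1/(1 − c + m) = 1/(1 − 0.886 + 0.31) = 1/0.424 ≈ 2.358.
ΔY = k × ΔG = (−$410 billion) / 0.424 ≈ −$967 billion.

−$967 billion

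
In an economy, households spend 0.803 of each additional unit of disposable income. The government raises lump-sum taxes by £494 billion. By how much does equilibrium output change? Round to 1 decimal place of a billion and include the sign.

−£2,013.6 billion

A lump-sum tax change of +£494 billion shifts disposable income by −£494 billion; first-round consumption changes by −c × ΔT = −0.803 × (+£494 billion) = −£396.682 billion.
Expenditure multiplier = 1/(1 − MPC) = 1/(1 − 0.803) = 1/0.197 ≈ 5.076.
The tax multiplier is −c × k ≈ −4.076, so ΔY = k × (−c·ΔT) = (−£396.682 billion) / 0.197 ≈ −£2,013.6 billion.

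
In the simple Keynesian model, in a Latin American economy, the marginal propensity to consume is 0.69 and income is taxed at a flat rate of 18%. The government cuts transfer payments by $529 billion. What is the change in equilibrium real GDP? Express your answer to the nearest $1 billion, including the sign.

−$841 billion

The transfer change shifts disposable income by −$529 billion, so first-round consumption changes by c·ΔTR = 0.69 × (−$529 billion) = −$365.01 billion.
Expenditure multiplier = 1/(1 − c(1−t)) = 1/(1 − 0.69×0.82) = 1/0.4342 ≈ 2.303.
The transfer multiplier is c × k ≈ 1.589, so ΔY = k × (c·ΔTR) = (−$365.01 billion) / 0.4342 ≈ −$841 billion.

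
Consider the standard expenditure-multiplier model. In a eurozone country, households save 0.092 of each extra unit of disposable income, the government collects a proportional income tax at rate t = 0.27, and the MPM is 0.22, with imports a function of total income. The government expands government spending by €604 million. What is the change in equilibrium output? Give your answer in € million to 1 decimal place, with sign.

MPC = 1 − MPS = 1 − 0.092 = 0.908.
Government-spending multiplier = 1/(1 − c(1−t) + m) = 1/(1 − 0.908×0.73 + 0.22) = 1/0.55716 ≈ 1.795.
ΔY = k × ΔG = (+€604 million) / 0.55716 ≈ +€1,084.1 million.

+€1,084.1 million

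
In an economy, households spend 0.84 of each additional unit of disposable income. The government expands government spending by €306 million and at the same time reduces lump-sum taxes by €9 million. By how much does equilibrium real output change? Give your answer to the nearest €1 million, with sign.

+€1,960 million

Expenditure multiplier = 1/(1 − MPC) = 1/(1 − 0.84) = 1/0.16 = 6.25.
ΔG contributes k·ΔG = (+€306 million) / 0.16 = +€1,912.5 million.
ΔT of −€9 million changes first-round spending by −c·ΔT = +€7.56 million, contributing k·(−c·ΔT) = (+€7.56 million) / 0.16 ≈ +€47.3 million.
Net ΔY = k(ΔG − c·ΔT) = (+€313.56 million) / 0.16 ≈ +€1,960 million.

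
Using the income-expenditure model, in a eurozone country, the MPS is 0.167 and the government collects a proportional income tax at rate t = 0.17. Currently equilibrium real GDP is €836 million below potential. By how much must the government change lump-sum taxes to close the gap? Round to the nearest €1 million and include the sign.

MPC = 1 − MPS = 1 − 0.167 = 0.833.
Spending multiplier = 1/(1 − c(1−t)) = 1/(1 − 0.833×0.83) = 1/0.30861 ≈ 3.24.
Tax multiplier = −c·k = −0.833/0.30861 ≈ −2.699. Need ΔY = +€836 million, so ΔT = ΔY/(−c·k) = −(+€836 million) × 0.30861 / 0.833 ≈ −€310 million.
The government should cut lump-sum taxes by €310 million.

−€310 million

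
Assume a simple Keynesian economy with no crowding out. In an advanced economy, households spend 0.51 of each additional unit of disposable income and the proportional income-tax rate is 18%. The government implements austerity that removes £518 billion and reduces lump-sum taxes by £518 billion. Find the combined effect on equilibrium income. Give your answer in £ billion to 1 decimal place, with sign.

−£436.3 billion

Expenditure multiplier = 1/(1 − c(1−t)) = 1/(1 − 0.51×0.82) = 1/0.5818 ≈ 1.719.
ΔG contributes k·ΔG = (−£518 billion) / 0.5818 ≈ −£890.3 billion.
ΔT of −£518 billion changes first-round spending by −c·ΔT = +£264.18 billion, contributing k·(−c·ΔT) = (+£264.18 billion) / 0.5818 ≈ +£454.1 billion.
Net ΔY = k(ΔG − c·ΔT) = (−£253.82 billion) / 0.5818 ≈ −£436.3 billion.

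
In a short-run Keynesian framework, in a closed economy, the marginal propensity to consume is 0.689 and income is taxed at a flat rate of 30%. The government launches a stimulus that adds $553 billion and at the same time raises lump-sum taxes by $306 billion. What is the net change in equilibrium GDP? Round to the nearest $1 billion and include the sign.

Expenditure multiplier = 1/(1 − c(1−t)) = 1/(1 − 0.689×0.7) = 1/0.5177 ≈ 1.932.
ΔG contributes k·ΔG = (+$553 billion) / 0.5177 ≈ +$1,068.2 billion.
ΔT of +$306 billion changes first-round spending by −c·ΔT = −$210.834 billion, contributing k·(−c·ΔT) = (−$210.834 billion) / 0.5177 ≈ −$407.3 billion.
Net ΔY = k(ΔG − c·ΔT) = (+$342.166 billion) / 0.5177 ≈ +$661 billion.

+$661 billion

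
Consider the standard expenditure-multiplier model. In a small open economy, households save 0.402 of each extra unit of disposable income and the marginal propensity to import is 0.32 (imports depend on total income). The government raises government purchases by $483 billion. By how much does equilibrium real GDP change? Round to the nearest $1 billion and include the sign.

MPC = 1 − MPS = 1 − 0.402 = 0.598.
Government-spending multiplier = 1/(1 − c + m) = 1/(1 − 0.598 + 0.32) = 1/0.722 ≈ 1.385.
ΔY = k × ΔG = (+$483 billion) / 0.722 ≈ +$669 billion.

+$669 billion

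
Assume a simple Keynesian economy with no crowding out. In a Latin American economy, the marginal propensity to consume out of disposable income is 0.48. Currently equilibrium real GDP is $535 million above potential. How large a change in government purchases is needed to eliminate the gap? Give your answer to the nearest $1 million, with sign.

−$278 million

Spending multiplier = 1/(1 − MPC) = 1/(1 − 0.48) = 1/0.52 ≈ 1.923.
Need ΔY = −$535 million, so ΔG = ΔY/k = (−$535 million) × 0.52 ≈ −$278 million.
The government should cut government purchases by $278 million.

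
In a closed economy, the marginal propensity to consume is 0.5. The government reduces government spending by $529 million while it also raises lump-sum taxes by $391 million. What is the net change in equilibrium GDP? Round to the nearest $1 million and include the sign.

Expenditure multiplier = 1/(1 − MPC) = 1/(1 − 0.5) = 1/0.5 = 2.
ΔG contributes k·ΔG = (−$529 million) / 0.5 = −$1,058 million.
ΔT of +$391 million changes first-round spending by −c·ΔT = −$195.5 million, contributing k·(−c·ΔT) = (−$195.5 million) / 0.5 = −$391 million.
Net ΔY = k(ΔG − c·ΔT) = (−$724.5 million) / 0.5 = −$1,449 million.

−$1,449 million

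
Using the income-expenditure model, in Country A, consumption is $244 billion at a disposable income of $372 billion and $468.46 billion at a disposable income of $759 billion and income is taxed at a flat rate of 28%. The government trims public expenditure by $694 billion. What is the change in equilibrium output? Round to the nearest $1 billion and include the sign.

MPC = ΔC/ΔYd = (468.46 − 244)/(759 − 372) = 224.46/387 = 0.58.
Expenditure multiplier = 1/(1 − c(1−t)) = 1/(1 − 0.58×0.72) = 1/0.5824 ≈ 1.717.
ΔY = k × ΔG = (−$694 billion) / 0.5824 ≈ −$1,192 billion.

−$1,192 billion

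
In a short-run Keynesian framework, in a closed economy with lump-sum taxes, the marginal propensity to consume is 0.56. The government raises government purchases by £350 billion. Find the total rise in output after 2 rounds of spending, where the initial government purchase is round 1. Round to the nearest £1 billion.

£546 billion

Round 1 adds ΔG = £350 billion; each later round is MPC = 0.56 times the previous.
After 2 rounds: 350 + 196 = ΔG·(1 − c^2)/(1 − c) = 350 × (1 − 0.3136)/0.44 = £546 billion.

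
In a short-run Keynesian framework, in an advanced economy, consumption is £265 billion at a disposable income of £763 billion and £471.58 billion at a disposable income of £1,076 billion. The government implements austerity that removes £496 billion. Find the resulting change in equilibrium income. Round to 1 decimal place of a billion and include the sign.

−£1,458.8 billion

MPC = ΔC/ΔYd = (471.58 − 265)/(1,076 − 763) = 206.58/313 = 0.66.
Government-spending multiplier = 1/(1 − MPC) = 1/(1 − 0.66) = 1/0.34 ≈ 2.941.
ΔY = k × ΔG = (−£496 billion) / 0.34 ≈ −£1,458.8 billion.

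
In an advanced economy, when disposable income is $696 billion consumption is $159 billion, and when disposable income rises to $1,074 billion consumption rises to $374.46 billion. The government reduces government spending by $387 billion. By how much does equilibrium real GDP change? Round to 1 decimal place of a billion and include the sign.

MPC = ΔC/ΔYd = (374.46 − 159)/(1,074 − 696) = 215.46/378 = 0.57.
Expenditure multiplier = 1/(1 − MPC) = 1/(1 − 0.57) = 1/0.43 ≈ 2.326.
ΔY = k × ΔG = (−$387 billion) / 0.43 = −$900 billion.

−$900.0 billion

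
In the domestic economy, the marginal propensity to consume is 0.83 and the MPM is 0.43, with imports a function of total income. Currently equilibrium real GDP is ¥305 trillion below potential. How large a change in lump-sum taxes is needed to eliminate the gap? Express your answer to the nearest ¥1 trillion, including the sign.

Spending multiplier = 1/(1 − c + m) = 1/(1 − 0.83 + 0.43) = 1/0.6 ≈ 1.667.
Tax multiplier = −c·k = −0.83/0.6 ≈ −1.383. Need ΔY = +¥305 trillion, so ΔT = ΔY/(−c·k) = −(+¥305 trillion) × 0.6 / 0.83 ≈ −¥220 trillion.
The government should cut lump-sum taxes by ¥220 trillion.

−¥220 trillion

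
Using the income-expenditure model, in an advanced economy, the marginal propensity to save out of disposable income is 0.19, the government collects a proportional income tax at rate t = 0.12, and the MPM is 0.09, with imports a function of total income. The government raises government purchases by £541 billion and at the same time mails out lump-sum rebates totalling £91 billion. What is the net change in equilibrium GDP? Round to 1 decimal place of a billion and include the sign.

+£1,629.7 billion

MPC = 1 − MPS = 1 − 0.19 = 0.81.
Expenditure multiplier = 1/(1 − c(1−t) + m) = 1/(1 − 0.81×0.88 + 0.09) = 1/0.3772 ≈ 2.651.
ΔG contributes k·ΔG = (+£541 billion) / 0.3772 ≈ +£1,434.3 billion.
ΔT of −£91 billion changes first-round spending by −c·ΔT = +£73.71 billion, contributing k·(−c·ΔT) = (+£73.71 billion) / 0.3772 ≈ +£195.4 billion.
Net ΔY = k(ΔG − c·ΔT) = (+£614.71 billion) / 0.3772 ≈ +£1,629.7 billion.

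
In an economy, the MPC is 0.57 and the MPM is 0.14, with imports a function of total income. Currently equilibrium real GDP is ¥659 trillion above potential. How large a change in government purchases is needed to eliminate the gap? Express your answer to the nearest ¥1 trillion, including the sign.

−¥376 trillion

Spending multiplier = 1/(1 − c + m) = 1/(1 − 0.57 + 0.14) = 1/0.57 ≈ 1.754.
Need ΔY = −¥659 trillion, so ΔG = ΔY/k = (−¥659 trillion) × 0.57 ≈ −¥376 trillion.
The government should cut government purchases by ¥376 trillion.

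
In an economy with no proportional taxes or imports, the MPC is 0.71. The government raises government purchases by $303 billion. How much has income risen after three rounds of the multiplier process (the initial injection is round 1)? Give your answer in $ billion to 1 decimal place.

Round 1 adds ΔG = $303 billion; each later round is MPC = 0.71 times the previous.
After 3 rounds: 303 + 215.13 + 152.7423 = ΔG·(1 − c^3)/(1 − c) = 303 × (1 − 0.357911)/0.29 ≈ $670.9 billion.

$670.9 billion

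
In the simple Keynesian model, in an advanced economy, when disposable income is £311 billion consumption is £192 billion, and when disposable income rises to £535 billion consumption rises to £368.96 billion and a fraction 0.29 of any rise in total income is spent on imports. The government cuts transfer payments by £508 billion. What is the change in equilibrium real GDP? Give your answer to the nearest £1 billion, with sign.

MPC = ΔC/ΔYd = (368.96 − 192)/(535 − 311) = 176.96/224 = 0.79.
The transfer change shifts disposable income by −£508 billion, so first-round consumption changes by c·ΔTR = 0.79 × (−£508 billion) = −£401.32 billion.
Expenditure multiplier = 1/(1 − c + m) = 1/(1 − 0.79 + 0.29) = 1/0.5 = 2.
The transfer multiplier is c × k = 1.58, so ΔY = k × (c·ΔTR) = (−£401.32 billion) / 0.5 ≈ −£803 billion.

−£803 billion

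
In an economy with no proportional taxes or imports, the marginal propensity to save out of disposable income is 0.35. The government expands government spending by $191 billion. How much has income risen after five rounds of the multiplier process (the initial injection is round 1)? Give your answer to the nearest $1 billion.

$482 billion

MPC = 1 − MPS = 1 − 0.35 = 0.65.
Round 1 adds ΔG = $191 billion; each later round is MPC = 0.65 times the previous.
After 5 rounds: 191 + 124.15 + 80.6975 + 52.453375 + 34.09469375 = ΔG·(1 − c^5)/(1 − c) = 191 × (1 − 0.1160290625)/0.35 ≈ $482 billion.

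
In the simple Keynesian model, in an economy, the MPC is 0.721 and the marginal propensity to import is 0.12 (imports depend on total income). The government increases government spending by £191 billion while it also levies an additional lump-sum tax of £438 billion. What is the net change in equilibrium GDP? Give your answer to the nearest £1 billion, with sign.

Expenditure multiplier = 1/(1 − c + m) = 1/(1 − 0.721 + 0.12) = 1/0.399 ≈ 2.506.
ΔG contributes k·ΔG = (+£191 billion) / 0.399 ≈ +£478.7 billion.
ΔT of +£438 billion changes first-round spending by −c·ΔT = −£315.798 billion, contributing k·(−c·ΔT) = (−£315.798 billion) / 0.399 ≈ −£791.5 billion.
Net ΔY = k(ΔG − c·ΔT) = (−£124.798 billion) / 0.399 ≈ −£313 billion.

−£313 billion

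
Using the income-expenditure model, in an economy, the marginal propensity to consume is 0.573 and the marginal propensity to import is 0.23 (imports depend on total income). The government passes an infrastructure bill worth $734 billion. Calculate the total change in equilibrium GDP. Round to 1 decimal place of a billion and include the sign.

Expenditure multiplier = 1/(1 − c + m) = 1/(1 − 0.573 + 0.23) = 1/0.657 ≈ 1.522.
ΔY = k × ΔG = (+$734 billion) / 0.657 ≈ +$1,117.2 billion.

+$1,117.2 billion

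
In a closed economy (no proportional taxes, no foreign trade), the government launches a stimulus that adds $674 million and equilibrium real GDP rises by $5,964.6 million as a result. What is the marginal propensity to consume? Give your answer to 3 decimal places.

Implied spending multiplier k = ΔY/ΔG = 5,964.6/674 ≈ 8.8496.
Since k = 1/(1 − MPC), MPC = 1 − 1/k = 1 − ΔG/ΔY = 1 − 674/5,964.6 ≈ 0.887.

0.887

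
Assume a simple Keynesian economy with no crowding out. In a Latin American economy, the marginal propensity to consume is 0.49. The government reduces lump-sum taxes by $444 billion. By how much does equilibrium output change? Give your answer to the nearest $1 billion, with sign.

+$427 billion

A lump-sum tax change of −$444 billion shifts disposable income by +$444 billion; first-round consumption changes by −c × ΔT = −0.49 × (−$444 billion) = +$217.56 billion.
Expenditure multiplier = 1/(1 − MPC) = 1/(1 − 0.49) = 1/0.51 ≈ 1.961.
The tax multiplier is −c × k ≈ −0.961, so ΔY = k × (−c·ΔT) = (+$217.56 billion) / 0.51 ≈ +$427 billion.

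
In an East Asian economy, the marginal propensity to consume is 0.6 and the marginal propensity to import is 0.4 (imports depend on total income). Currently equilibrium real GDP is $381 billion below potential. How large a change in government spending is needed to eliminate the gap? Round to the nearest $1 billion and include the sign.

Spending multiplier = 1/(1 − c + m) = 1/(1 − 0.6 + 0.4) = 1/0.8 = 1.25.
Need ΔY = +$381 billion, so ΔG = ΔY/k = (+$381 billion) × 0.8 ≈ +$305 billion.
The government should increase government spending by $305 billion.

+$305 billion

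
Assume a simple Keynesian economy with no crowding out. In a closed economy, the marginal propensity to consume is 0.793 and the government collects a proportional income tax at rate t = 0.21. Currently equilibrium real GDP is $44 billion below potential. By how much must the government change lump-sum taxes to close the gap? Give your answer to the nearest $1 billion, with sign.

−$21 billion

Spending multiplier = 1/(1 − c(1−t)) = 1/(1 − 0.793×0.79) = 1/0.37353 ≈ 2.677.
Tax multiplier = −c·k = −0.793/0.37353 ≈ −2.123. Need ΔY = +$44 billion, so ΔT = ΔY/(−c·k) = −(+$44 billion) × 0.37353 / 0.793 ≈ −$21 billion.
The government should cut lump-sum taxes by $21 billion.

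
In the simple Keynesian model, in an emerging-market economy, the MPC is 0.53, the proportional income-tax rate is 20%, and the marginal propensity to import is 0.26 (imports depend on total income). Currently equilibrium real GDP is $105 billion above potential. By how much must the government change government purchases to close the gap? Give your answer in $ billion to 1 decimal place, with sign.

−$87.8 billion

Spending multiplier = 1/(1 − c(1−t) + m) = 1/(1 − 0.53×0.8 + 0.26) = 1/0.836 ≈ 1.196.
Need ΔY = −$105 billion, so ΔG = ΔY/k = (−$105 billion) × 0.836 ≈ −$87.8 billion.
The government should cut government purchases by $87.8 billion.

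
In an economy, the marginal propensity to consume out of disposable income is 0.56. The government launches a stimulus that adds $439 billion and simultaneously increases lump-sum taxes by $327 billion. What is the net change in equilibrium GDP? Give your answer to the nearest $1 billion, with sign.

+$582 billion

Expenditure multiplier = 1/(1 − MPC) = 1/(1 − 0.56) = 1/0.44 ≈ 2.273.
ΔG contributes k·ΔG = (+$439 billion) / 0.44 ≈ +$997.7 billion.
ΔT of +$327 billion changes first-round spending by −c·ΔT = −$183.12 billion, contributing k·(−c·ΔT) = (−$183.12 billion) / 0.44 ≈ −$416.2 billion.
Net ΔY = k(ΔG − c·ΔT) = (+$255.88 billion) / 0.44 ≈ +$582 billion.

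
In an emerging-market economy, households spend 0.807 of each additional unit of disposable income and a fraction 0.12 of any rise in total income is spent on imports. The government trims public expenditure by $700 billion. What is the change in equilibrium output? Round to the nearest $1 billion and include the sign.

Expenditure multiplier = 1/(1 − c + m) = 1/(1 − 0.807 + 0.12) = 1/0.313 ≈ 3.195.
ΔY = k × ΔG = (−$700 billion) / 0.313 ≈ −$2,236 billion.

−$2,236 billion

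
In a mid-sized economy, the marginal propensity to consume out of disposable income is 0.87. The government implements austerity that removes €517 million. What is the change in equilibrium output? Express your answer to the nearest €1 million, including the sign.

−€3,977 million

Expenditure multiplier = 1/(1 − MPC) = 1/(1 − 0.87) = 1/0.13 ≈ 7.692.
ΔY = k × ΔG = (−€517 million) / 0.13 ≈ −€3,977 million.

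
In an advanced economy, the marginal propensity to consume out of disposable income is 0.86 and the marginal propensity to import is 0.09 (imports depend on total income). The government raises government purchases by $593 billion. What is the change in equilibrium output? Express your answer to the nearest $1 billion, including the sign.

+$2,578 billion

Government-spending multiplier = 1/(1 − c + m) = 1/(1 − 0.86 + 0.09) = 1/0.23 ≈ 4.348.
ΔY = k × ΔG = (+$593 billion) / 0.23 ≈ +$2,578 billion.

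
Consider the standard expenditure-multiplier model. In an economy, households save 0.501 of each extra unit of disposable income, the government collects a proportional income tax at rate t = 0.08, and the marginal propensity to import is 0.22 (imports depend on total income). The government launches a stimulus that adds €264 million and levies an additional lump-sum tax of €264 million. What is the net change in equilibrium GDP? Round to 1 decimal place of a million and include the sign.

+€173.8 million

MPC = 1 − MPS = 1 − 0.501 = 0.499.
Expenditure multiplier = 1/(1 − c(1−t) + m) = 1/(1 − 0.499×0.92 + 0.22) = 1/0.76092 ≈ 1.314.
ΔG contributes k·ΔG = (+€264 million) / 0.76092 ≈ +€346.9 million.
ΔT of +€264 million changes first-round spending by −c·ΔT = −€131.736 million, contributing k·(−c·ΔT) = (−€131.736 million) / 0.76092 ≈ −€173.1 million.
Net ΔY = k(ΔG − c·ΔT) = (+€132.264 million) / 0.76092 ≈ +€173.8 million.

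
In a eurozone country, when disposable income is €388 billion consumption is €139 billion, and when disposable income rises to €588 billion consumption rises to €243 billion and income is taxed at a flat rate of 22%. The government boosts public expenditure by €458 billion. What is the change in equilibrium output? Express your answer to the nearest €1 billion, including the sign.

+€771 billion

MPC = ΔC/ΔYd = (243 − 139)/(588 − 388) = 104/200 = 0.52.
Expenditure multiplier = 1/(1 − c(1−t)) = 1/(1 − 0.52×0.78) = 1/0.5944 ≈ 1.682.
ΔY = k × ΔG = (+€458 billion) / 0.5944 ≈ +€771 billion.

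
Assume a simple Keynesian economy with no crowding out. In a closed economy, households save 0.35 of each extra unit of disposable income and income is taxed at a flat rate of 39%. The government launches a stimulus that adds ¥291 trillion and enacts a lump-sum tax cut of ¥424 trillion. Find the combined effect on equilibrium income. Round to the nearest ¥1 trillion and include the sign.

MPC = 1 − MPS = 1 − 0.35 = 0.65.
Expenditure multiplier = 1/(1 − c(1−t)) = 1/(1 − 0.65×0.61) = 1/0.6035 ≈ 1.657.
ΔG contributes k·ΔG = (+¥291 trillion) / 0.6035 ≈ +¥482.2 trillion.
ΔT of −¥424 trillion changes first-round spending by −c·ΔT = +¥275.6 trillion, contributing k·(−c·ΔT) = (+¥275.6 trillion) / 0.6035 ≈ +¥456.7 trillion.
Net ΔY = k(ΔG − c·ΔT) = (+¥566.6 trillion) / 0.6035 ≈ +¥939 trillion.

+¥939 trillion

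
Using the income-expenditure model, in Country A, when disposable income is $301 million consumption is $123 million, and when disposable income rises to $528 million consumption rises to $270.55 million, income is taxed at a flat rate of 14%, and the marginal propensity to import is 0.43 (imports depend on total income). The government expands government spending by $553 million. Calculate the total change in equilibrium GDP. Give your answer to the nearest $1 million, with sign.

MPC = ΔC/ΔYd = (270.55 − 123)/(528 − 301) = 147.55/227 = 0.65.
Spending multiplier = 1/(1 − c(1−t) + m) = 1/(1 − 0.65×0.86 + 0.43) = 1/0.871 ≈ 1.148.
ΔY = k × ΔG = (+$553 million) / 0.871 ≈ +$635 million.

+$635 million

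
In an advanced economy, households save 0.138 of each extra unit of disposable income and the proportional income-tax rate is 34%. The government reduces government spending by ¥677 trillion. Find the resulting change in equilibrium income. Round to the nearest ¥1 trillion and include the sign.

−¥1,570 trillion

MPC = 1 − MPS = 1 − 0.138 = 0.862.
Government-spending multiplier = 1/(1 − c(1−t)) = 1/(1 − 0.862×0.66) = 1/0.43108 ≈ 2.32.
ΔY = k × ΔG = (−¥677 trillion) / 0.43108 ≈ −¥1,570 trillion.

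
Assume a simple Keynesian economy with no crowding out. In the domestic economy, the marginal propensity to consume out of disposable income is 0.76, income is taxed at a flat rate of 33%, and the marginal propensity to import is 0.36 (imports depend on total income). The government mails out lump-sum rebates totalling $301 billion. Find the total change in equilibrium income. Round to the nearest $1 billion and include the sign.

+$269 billion

A lump-sum tax change of −$301 billion shifts disposable income by +$301 billion; first-round consumption changes by −c × ΔT = −0.76 × (−$301 billion) = +$228.76 billion.
Expenditure multiplier = 1/(1 − c(1−t) + m) = 1/(1 − 0.76×0.67 + 0.36) = 1/0.8508 ≈ 1.175.
The tax multiplier is −c × k ≈ −0.893, so ΔY = k × (−c·ΔT) = (+$228.76 billion) / 0.8508 ≈ +$269 billion.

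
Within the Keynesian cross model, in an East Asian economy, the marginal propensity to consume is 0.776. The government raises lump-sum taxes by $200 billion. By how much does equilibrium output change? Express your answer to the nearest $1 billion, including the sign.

A lump-sum tax change of +$200 billion shifts disposable income by −$200 billion; first-round consumption changes by −c × ΔT = −0.776 × (+$200 billion) = −$155.2 billion.
Expenditure multiplier = 1/(1 − MPC) = 1/(1 − 0.776) = 1/0.224 ≈ 4.464.
The tax multiplier is −c × k ≈ −3.464, so ΔY = k × (−c·ΔT) = (−$155.2 billion) / 0.224 ≈ −$693 billion.

−$693 billion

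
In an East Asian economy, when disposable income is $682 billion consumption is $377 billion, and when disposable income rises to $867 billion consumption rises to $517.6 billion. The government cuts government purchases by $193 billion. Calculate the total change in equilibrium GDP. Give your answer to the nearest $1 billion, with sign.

−$804 billion

MPC = ΔC/ΔYd = (517.6 − 377)/(867 − 682) = 140.6/185 = 0.76.
Spending multiplier = 1/(1 − MPC) = 1/(1 − 0.76) = 1/0.24 ≈ 4.167.
ΔY = k × ΔG = (−$193 billion) / 0.24 ≈ −$804 billion.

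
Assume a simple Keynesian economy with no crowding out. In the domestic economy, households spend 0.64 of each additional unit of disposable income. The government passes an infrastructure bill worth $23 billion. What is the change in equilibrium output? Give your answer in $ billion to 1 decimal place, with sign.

+$63.9 billion

Spending multiplier = 1/(1 − MPC) = 1/(1 − 0.64) = 1/0.36 ≈ 2.778.
ΔY = k × ΔG = (+$23 billion) / 0.36 ≈ +$63.9 billion.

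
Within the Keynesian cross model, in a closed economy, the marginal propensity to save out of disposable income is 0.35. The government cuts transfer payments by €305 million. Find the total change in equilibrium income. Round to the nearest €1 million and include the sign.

−€566 million

MPC = 1 − MPS = 1 − 0.35 = 0.65.
The transfer change shifts disposable income by −€305 million, so first-round consumption changes by c·ΔTR = 0.65 × (−€305 million) = −€198.25 million.
Expenditure multiplier = 1/(1 − MPC) = 1/(1 − 0.65) = 1/0.35 ≈ 2.857.
The transfer multiplier is c × k ≈ 1.857, so ΔY = k × (c·ΔTR) = (−€198.25 million) / 0.35 ≈ −€566 million.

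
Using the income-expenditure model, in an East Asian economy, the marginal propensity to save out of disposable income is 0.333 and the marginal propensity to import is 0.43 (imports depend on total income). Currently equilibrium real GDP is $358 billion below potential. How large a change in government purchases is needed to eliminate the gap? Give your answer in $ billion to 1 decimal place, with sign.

MPC = 1 − MPS = 1 − 0.333 = 0.667.
Spending multiplier = 1/(1 − c + m) = 1/(1 − 0.667 + 0.43) = 1/0.763 ≈ 1.311.
Need ΔY = +$358 billion, so ΔG = ΔY/k = (+$358 billion) × 0.763 ≈ +$273.2 billion.
The government should increase government purchases by $273.2 billion.

+$273.2 billion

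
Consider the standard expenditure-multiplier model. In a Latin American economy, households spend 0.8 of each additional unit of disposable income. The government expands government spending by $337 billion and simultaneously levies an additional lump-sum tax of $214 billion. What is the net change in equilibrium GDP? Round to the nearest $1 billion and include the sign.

+$829 billion

Expenditure multiplier = 1/(1 − MPC) = 1/(1 − 0.8) = 1/0.2 = 5.
ΔG contributes k·ΔG = (+$337 billion) / 0.2 = +$1,685 billion.
ΔT of +$214 billion changes first-round spending by −c·ΔT = −$171.2 billion, contributing k·(−c·ΔT) = (−$171.2 billion) / 0.2 = −$856 billion.
Net ΔY = k(ΔG − c·ΔT) = (+$165.8 billion) / 0.2 = +$829 billion.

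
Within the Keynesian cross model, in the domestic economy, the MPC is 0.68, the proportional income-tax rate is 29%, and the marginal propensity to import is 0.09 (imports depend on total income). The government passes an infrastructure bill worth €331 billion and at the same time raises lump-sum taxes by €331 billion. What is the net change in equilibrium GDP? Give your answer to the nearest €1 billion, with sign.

+€174 billion

Expenditure multiplier = 1/(1 − c(1−t) + m) = 1/(1 − 0.68×0.71 + 0.09) = 1/0.6072 ≈ 1.647.
ΔG contributes k·ΔG = (+€331 billion) / 0.6072 ≈ +€545.1 billion.
ΔT of +€331 billion changes first-round spending by −c·ΔT = −€225.08 billion, contributing k·(−c·ΔT) = (−€225.08 billion) / 0.6072 ≈ −€370.7 billion.
Net ΔY = k(ΔG − c·ΔT) = (+€105.92 billion) / 0.6072 ≈ +€174 billion.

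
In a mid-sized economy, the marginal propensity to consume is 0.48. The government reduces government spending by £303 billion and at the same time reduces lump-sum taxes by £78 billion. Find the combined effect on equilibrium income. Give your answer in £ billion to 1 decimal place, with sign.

Expenditure multiplier = 1/(1 − MPC) = 1/(1 − 0.48) = 1/0.52 ≈ 1.923.
ΔG contributes k·ΔG = (−£303 billion) / 0.52 ≈ −£582.7 billion.
ΔT of −£78 billion changes first-round spending by −c·ΔT = +£37.44 billion, contributing k·(−c·ΔT) = (+£37.44 billion) / 0.52 = +£72 billion.
Net ΔY = k(ΔG − c·ΔT) = (−£265.56 billion) / 0.52 ≈ −£510.7 billion.

−£510.7 billion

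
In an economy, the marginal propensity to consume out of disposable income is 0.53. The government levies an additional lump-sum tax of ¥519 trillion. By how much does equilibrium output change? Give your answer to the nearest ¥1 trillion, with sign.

A lump-sum tax change of +¥519 trillion shifts disposable income by −¥519 trillion; first-round consumption changes by −c × ΔT = −0.53 × (+¥519 trillion) = −¥275.07 trillion.
Expenditure multiplier = 1/(1 − MPC) = 1/(1 − 0.53) = 1/0.47 ≈ 2.128.
The tax multiplier is −c × k ≈ −1.128, so ΔY = k × (−c·ΔT) = (−¥275.07 trillion) / 0.47 ≈ −¥585 trillion.

−¥585 trillion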